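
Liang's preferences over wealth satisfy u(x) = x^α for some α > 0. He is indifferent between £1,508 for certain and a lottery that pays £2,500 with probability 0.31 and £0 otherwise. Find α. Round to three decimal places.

α ≈ 2.317

Since u(0) = 0, the lottery's EU is 0.31·2500^α.
Setting u(1508) equal to that: 1508^α = 0.31·2500^α ⇒ (1508/2500)^α = 0.31.
Take logs: α = ln 0.31 / ln(1508/2500) ≈ 2.31685.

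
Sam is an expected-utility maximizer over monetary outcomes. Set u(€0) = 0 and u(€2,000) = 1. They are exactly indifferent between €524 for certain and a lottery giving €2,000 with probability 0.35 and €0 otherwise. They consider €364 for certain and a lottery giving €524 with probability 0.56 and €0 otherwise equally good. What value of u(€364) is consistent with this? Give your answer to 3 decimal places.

From the first indifference, u(€524) = 0.35·u(€2,000) + 0.65·u(€0) = 0.35·1 + 0.65·0 = 0.35.
Chaining: u(€364) = 0.56·0.35 + 0.44·0.00 = 0.1960.

0.196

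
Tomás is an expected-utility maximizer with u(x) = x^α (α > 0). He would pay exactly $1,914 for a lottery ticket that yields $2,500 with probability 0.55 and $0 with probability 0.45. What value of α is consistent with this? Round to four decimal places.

The lottery's expected utility is 0.55·u(2500) + 0.45·u(0) = 0.55·2500^α (since u(0) = 0 for α > 0).
Equating: 1914^α = 0.55·2500^α, i.e. 0.7656^α = 0.55.
Take logs: α = ln 0.55 / ln(1914/2500) ≈ 2.238290.

α ≈ 2.2383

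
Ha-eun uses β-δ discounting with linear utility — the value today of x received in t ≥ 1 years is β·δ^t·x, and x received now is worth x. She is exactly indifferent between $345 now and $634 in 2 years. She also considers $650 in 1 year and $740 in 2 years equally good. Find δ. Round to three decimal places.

Both payoffs in the second observation are in the future, so β drops out: δ^1·650 = δ^2·740 ⇒ δ = 650/740 = 0.87838.

δ ≈ 0.878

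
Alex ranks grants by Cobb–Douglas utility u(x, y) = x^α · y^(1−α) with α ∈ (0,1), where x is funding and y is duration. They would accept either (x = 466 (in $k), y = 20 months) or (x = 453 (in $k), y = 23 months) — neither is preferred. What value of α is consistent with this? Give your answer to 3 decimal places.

Set the two utilities equal: 466^α·20^(1−α) = 453^α·23^(1−α).
Rearrange to (466/453)^α = (23/20)^(1−α) and take logs: α·0.028294 = (1−α)·0.139762.
With A = 0.028294 and B = 0.139762: α·A = (1−α)·B, so α = B/(A+B) = 0.139762/0.168056 ≈ 0.832.

α ≈ 0.832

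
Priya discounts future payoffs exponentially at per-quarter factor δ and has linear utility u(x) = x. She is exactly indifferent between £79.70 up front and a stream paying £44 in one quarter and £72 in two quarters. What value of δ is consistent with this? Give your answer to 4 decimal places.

δ ≈ 0.7900

The stream is worth 44δ + 72δ² today, so 44δ + 72δ² = 79.70.
That is, 72δ² + 44δ − 79.70 = 0, a quadratic in δ.
By the quadratic formula (taking the positive root), δ = (−44 + √24889.60) / 144 ≈ 0.7900.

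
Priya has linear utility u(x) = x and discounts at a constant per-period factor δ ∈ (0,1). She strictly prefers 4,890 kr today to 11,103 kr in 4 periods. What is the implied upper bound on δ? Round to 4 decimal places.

δ < 0.8146

The preference means 4890 > δ^4·11103.
So δ^4 < 4890/11103 = 0.44042; taking the 4th root of both positive sides preserves the inequality.
δ < 0.44042^(1/4) = 0.8146.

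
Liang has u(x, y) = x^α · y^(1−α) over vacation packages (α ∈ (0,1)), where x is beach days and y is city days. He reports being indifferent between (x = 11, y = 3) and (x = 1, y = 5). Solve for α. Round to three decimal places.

α ≈ 0.176

The Cobb–Douglas utilities coincide, so 11^α·3^(1−α) = 1^α·5^(1−α).
(11/1)^α = (5/3)^(1−α); take logs: α·ln(11/1) = (1−α)·ln(5/3), i.e. α·2.397895 = (1−α)·0.510826.
With A = 2.397895 and B = 0.510826: α·A = (1−α)·B, so α = B/(A+B) = 0.510826/2.908721 ≈ 0.176.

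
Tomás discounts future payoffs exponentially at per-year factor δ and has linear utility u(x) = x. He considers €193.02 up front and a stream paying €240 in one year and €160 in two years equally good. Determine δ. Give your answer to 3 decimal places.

δ ≈ 0.580

Equating present values: 193.02 = 240δ + 160δ².
Rearranged: 160δ² + 240δ − 193.02 = 0.
δ = (−240 + √(240² + 4·160·193.02)) / (2·160) = (−240 + √181132.80) / 320 ≈ 0.580.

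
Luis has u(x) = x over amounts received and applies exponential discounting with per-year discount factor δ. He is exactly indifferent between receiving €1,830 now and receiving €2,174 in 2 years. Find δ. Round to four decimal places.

δ ≈ 0.9175

Indifference means u(1830) = δ^2 · u(2174), so δ^2 = u(1830)/u(2174).
With u(x) = x: δ^2 = 1830/2174 = 0.84177.
Hence δ = (0.84177)^(1/2) = 0.917478.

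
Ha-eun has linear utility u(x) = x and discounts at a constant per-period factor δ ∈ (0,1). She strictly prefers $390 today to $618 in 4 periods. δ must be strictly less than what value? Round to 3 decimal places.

Under u(x) = x this choice says 390 > δ^4·618.
So δ^4 < 390/618 = 0.63107; taking the 4th root of both positive sides preserves the inequality.
δ < (390/618)^(1/4) ≈ 0.891.

δ < 0.891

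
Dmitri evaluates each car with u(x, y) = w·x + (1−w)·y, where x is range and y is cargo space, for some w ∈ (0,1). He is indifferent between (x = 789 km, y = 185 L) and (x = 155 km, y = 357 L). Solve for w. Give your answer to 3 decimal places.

Equating utilities: w·789 + (1−w)·185 = w·155 + (1−w)·357.
Collecting terms: w·634 = (1−w)·172.
So w/(1−w) = 172/634 = 0.2713, giving w = 172/(634+172) = 0.213.

w = 0.213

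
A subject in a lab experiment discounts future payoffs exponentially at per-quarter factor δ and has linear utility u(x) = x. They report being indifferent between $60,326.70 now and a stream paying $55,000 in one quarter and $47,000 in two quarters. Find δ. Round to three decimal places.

Equating present values: 60326.70 = 55000δ + 47000δ².
Rearranged: 47000δ² + 55000δ − 60326.70 = 0.
The positive root is δ = [−55000 + √(55000² + 4·47000·60326.70)] / (2·47000) = (−55000 + 119860.000)/94000 ≈ 0.690.

δ ≈ 0.690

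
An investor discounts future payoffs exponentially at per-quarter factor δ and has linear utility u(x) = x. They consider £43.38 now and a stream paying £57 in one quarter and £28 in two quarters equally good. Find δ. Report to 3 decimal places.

δ ≈ 0.590

Present value of the stream is 57·δ + 28·δ². Indifference gives 57δ + 28δ² = 43.38.
Rearranged: 28δ² + 57δ − 43.38 = 0.
δ = (−57 + √(57² + 4·28·43.38)) / (2·28) = (−57 + √8107.56) / 56 ≈ 0.590.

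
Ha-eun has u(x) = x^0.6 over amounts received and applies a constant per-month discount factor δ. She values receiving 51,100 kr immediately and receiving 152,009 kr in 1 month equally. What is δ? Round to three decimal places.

δ ≈ 0.520

The payoff in 1 month is discounted by δ, so u(51100) = δ·u(152009) and δ = u(51100)/u(152009).
Since u(x) = x^0.6, δ = (51100/152009)^0.6 = 0.33616^0.6 = 0.51991.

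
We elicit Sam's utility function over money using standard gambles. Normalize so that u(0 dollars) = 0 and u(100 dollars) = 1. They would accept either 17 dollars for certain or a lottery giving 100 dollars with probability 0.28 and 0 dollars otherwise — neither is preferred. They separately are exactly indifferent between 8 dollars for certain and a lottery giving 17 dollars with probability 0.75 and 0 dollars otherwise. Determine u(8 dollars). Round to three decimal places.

0.210

From the first indifference, u(17 dollars) = 0.28·u(100 dollars) + 0.72·u(0 dollars) = 0.28·1 + 0.72·0 = 0.28.
Then u(8 dollars) = 0.75·u(17 dollars) + 0.25·u(0 dollars) = 0.75·0.28 + 0.25·0.00 = 0.2100.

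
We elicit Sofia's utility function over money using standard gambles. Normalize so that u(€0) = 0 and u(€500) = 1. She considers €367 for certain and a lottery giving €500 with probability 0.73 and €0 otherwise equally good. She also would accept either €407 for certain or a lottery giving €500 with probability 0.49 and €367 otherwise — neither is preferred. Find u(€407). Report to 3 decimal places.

First, u(€367) = 0.73·u(€500) + 0.27·u(€0) = 0.73.
Then u(€407) = 0.49·u(€500) + 0.51·u(€367) = 0.49·1.00 + 0.51·0.73 = 0.8623.

0.862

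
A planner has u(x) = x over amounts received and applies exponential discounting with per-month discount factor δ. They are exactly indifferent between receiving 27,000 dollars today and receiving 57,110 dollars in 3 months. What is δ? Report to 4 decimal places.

δ ≈ 0.7790

The payoff in 3 months is discounted by δ^3, so u(27000) = δ^3·u(57110) and δ^3 = u(27000)/u(57110).
With u(x) = x: δ^3 = 27000/57110 = 0.47277.
Taking the cube root: δ = 0.47277^(1/3) ≈ 0.7790.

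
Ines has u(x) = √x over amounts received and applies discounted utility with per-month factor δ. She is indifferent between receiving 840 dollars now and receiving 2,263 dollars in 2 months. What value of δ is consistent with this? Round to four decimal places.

δ ≈ 0.7805

Equating discounted utilities: u(840) = δ^2·u(2263) ⇒ δ^2 = u(840)/u(2263).
With u(x) = √x: δ^2 = √840/√2263 = √(840/2263) = 0.60925.
Taking the square root: δ = 0.60925^(1/2) ≈ 0.7805.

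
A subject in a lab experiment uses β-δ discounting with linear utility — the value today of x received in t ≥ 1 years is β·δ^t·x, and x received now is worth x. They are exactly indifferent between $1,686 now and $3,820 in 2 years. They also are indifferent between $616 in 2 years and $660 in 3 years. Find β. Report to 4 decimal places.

Both payoffs in the second observation are in the future, so β drops out: δ^2·616 = δ^3·660 ⇒ δ = 616/660 = 0.93333.
The first indifference: 1686 = β·δ^2·3820, so β = 1686/(δ^2·3820) = 1686/(0.87111·3820) ≈ 0.5067.

β ≈ 0.5067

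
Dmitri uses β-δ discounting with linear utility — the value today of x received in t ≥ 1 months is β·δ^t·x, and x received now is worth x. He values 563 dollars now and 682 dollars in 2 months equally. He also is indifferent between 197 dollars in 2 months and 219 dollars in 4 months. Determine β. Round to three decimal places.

β ≈ 0.918

Both payoffs in the second observation are in the future, so β drops out: δ^2·197 = δ^4·219 ⇒ δ^2 = 197/219 = 0.89954, so δ = 0.94844.
Now use the now-vs-future pair: 563 = β·δ^2·682 gives β = 563/(0.89954·682) ≈ 0.918.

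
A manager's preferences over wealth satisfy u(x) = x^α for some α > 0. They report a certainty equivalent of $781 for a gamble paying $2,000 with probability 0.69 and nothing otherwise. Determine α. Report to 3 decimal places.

α ≈ 0.395

EU(lottery) = 0.69·2000^α + 0.31·0 = 0.69·2000^α.
Setting u(781) equal to that: 781^α = 0.69·2000^α ⇒ (781/2000)^α = 0.69.
Taking logs: α·ln(781/2000) = ln(0.69), so α = -0.371064 / -0.940327 ≈ 0.395.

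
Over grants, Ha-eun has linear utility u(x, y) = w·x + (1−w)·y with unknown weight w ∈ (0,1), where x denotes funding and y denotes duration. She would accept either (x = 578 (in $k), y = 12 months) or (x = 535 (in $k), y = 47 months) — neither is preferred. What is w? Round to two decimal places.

w = 0.45

Indifference: w·578 + (1−w)·12 = w·535 + (1−w)·47.
Collecting terms: w·43 = (1−w)·35.
The marginal rate of substitution is 35/43, so w = 35/(43+35) = 0.45.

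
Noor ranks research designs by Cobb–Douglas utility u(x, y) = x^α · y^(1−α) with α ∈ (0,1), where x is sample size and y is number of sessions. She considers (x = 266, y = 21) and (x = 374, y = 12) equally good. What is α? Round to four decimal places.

The Cobb–Douglas utilities coincide, so 266^α·21^(1−α) = 374^α·12^(1−α).
(266/374)^α = (12/21)^(1−α); take logs: α·ln(266/374) = (1−α)·ln(12/21), i.e. α·-0.3407595 = (1−α)·-0.5596158.
Thus α·(-0.9003753) = -0.5596158, so α = -0.5596158/-0.9003753 ≈ 0.6215.

α ≈ 0.6215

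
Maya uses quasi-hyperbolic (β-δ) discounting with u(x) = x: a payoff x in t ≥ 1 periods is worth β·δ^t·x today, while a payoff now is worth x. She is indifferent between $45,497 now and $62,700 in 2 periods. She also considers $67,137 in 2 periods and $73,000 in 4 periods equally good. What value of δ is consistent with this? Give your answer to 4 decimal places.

From the later pair, β·δ^2·67137 = β·δ^4·73000; dividing through, δ^2 = 67137/73000 = 0.91968, so δ = 0.95900.

δ ≈ 0.9590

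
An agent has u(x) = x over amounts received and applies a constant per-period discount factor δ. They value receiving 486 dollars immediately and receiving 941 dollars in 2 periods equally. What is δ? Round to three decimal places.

The payoff in 2 periods is discounted by δ^2, so u(486) = δ^2·u(941) and δ^2 = u(486)/u(941).
With u(x) = x: δ^2 = 486/941 = 0.51647.
Hence δ = (0.51647)^(1/2) = 0.71866.

δ ≈ 0.719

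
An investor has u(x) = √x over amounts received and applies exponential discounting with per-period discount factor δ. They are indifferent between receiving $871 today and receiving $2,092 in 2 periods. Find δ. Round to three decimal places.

The payoff in 2 periods is discounted by δ^2, so u(871) = δ^2·u(2092) and δ^2 = u(871)/u(2092).
With u(x) = √x: δ^2 = √871/√2092 = √(871/2092) = 0.64525.
Hence δ = (0.64525)^(1/2) = 0.80327.

δ ≈ 0.803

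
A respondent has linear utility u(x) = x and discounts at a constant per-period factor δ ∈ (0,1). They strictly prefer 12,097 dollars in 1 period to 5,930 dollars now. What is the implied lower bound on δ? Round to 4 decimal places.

Under u(x) = x this choice says 5930 < δ·12097.
So δ > 5930/12097 = 0.49020.

δ > 0.4902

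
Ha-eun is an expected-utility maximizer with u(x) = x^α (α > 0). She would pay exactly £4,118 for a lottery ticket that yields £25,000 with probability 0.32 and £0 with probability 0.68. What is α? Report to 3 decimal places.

Since u(0) = 0, the lottery's EU is 0.32·25000^α.
Setting u(4118) equal to that: 4118^α = 0.32·25000^α ⇒ (4118/25000)^α = 0.32.
α = ln(0.32) / ln(4118/25000) = -1.139434/-1.803508 ≈ 0.632.

α ≈ 0.632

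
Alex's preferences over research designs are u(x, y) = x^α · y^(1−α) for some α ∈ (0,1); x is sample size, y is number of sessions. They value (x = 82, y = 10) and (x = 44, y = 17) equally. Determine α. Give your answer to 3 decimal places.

α ≈ 0.460

Indifference: 82^α · 10^(1−α) = 44^α · 17^(1−α).
(82/44)^α = (17/10)^(1−α); take logs: α·ln(82/44) = (1−α)·ln(17/10), i.e. α·0.622530 = (1−α)·0.530628.
With A = 0.622530 and B = 0.530628: α·A = (1−α)·B, so α = B/(A+B) = 0.530628/1.153158 ≈ 0.460.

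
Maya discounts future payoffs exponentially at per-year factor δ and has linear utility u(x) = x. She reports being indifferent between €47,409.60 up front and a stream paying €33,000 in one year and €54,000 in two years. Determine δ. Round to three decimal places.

The stream is worth 33000δ + 54000δ² today, so 33000δ + 54000δ² = 47409.60.
That is, 54000δ² + 33000δ − 47409.60 = 0, a quadratic in δ.
The positive root is δ = [−33000 + √(33000² + 4·54000·47409.60)] / (2·54000) = (−33000 + 106440.000)/108000 ≈ 0.680.

δ ≈ 0.680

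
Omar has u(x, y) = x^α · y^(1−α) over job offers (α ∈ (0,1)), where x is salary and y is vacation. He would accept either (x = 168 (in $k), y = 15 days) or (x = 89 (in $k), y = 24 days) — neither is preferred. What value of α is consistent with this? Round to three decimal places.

α ≈ 0.425

The Cobb–Douglas utilities coincide, so 168^α·15^(1−α) = 89^α·24^(1−α).
Taking logs: α·ln 168 + (1−α)·ln 15 = α·ln 89 + (1−α)·ln 24, i.e. α·0.635328 = (1−α)·0.470004.
With A = 0.635328 and B = 0.470004: α·A = (1−α)·B, so α = B/(A+B) = 0.470004/1.105332 ≈ 0.425.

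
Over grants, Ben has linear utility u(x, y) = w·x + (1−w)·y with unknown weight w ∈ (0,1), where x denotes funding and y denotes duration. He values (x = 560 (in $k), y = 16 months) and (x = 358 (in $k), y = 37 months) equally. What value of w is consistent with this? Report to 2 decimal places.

w = 0.09

u(560,16) = u(358,37) means w·560 + (1−w)·16 = w·358 + (1−w)·37.
w·(560−358) = (1−w)·(37−16), i.e. w·202 = (1−w)·21.
Hence w = 21/(202+21) = 21/223 = 0.09.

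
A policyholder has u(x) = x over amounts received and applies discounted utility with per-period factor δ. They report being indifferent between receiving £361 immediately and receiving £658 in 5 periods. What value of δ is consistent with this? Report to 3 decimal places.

δ ≈ 0.887

Indifference means u(361) = δ^5 · u(658), so δ^5 = u(361)/u(658).
With u(x) = x: δ^5 = 361/658 = 0.54863.
So δ = 0.54863^(1/5) ≈ 0.887.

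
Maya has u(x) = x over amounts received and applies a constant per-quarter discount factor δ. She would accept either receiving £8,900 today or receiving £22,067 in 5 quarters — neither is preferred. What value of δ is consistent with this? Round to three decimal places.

δ ≈ 0.834

Indifference means u(8900) = δ^5 · u(22067), so δ^5 = u(8900)/u(22067).
With u(x) = x: δ^5 = 8900/22067 = 0.40332.
Hence δ = (0.40332)^(1/5) = 0.83393.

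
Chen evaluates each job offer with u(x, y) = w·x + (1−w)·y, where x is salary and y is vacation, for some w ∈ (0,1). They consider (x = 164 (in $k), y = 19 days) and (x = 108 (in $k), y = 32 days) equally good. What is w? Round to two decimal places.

Indifference: w·164 + (1−w)·19 = w·108 + (1−w)·32.
Rearranging, 56·w − 13·(1−w) = 0.
Hence w = 13/(56+13) = 13/69 = 0.19.

w = 0.19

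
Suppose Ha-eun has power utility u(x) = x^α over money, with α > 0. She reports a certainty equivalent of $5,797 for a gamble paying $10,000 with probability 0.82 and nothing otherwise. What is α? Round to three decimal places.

α ≈ 0.364

EU(lottery) = 0.82·10000^α + 0.18·0 = 0.82·10000^α.
Setting u(5797) equal to that: 5797^α = 0.82·10000^α ⇒ (5797/10000)^α = 0.82.
Taking logs: α·ln(5797/10000) = ln(0.82), so α = -0.198451 / -0.545245 ≈ 0.364.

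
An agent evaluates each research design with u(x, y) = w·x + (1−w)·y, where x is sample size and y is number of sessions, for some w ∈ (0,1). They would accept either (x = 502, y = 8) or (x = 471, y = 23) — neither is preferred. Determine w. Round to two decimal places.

w = 0.33

u(502,8) = u(471,23) means w·502 + (1−w)·8 = w·471 + (1−w)·23.
Rearranging, 31·w − 15·(1−w) = 0.
So w/(1−w) = 15/31 = 0.4839, giving w = 15/(31+15) = 0.33.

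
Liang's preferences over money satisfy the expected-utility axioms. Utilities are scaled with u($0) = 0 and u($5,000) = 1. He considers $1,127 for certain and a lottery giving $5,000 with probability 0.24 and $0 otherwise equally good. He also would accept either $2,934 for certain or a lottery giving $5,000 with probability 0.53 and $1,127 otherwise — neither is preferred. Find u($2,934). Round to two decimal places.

From the first indifference, u($1,127) = 0.24·u($5,000) + 0.76·u($0) = 0.24·1 + 0.76·0 = 0.24.
Chaining: u($2,934) = 0.53·1.00 + 0.47·0.24 = 0.6428.

0.64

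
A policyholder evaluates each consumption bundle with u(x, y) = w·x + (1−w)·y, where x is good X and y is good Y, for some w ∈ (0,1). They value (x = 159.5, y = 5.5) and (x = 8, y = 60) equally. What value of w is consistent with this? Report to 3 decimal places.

u(159.5,5.5) = u(8,60) means w·159.5 + (1−w)·5.5 = w·8 + (1−w)·60.
Collecting terms: w·151.5 = (1−w)·54.5.
So w/(1−w) = 54.5/151.5 = 0.3597, giving w = 54.5/(151.5+54.5) = 0.265.

w = 0.265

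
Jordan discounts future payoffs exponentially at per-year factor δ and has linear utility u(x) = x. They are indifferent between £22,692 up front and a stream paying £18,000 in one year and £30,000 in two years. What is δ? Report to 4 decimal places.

δ ≈ 0.6200

Present value of the stream is 18000·δ + 30000·δ². Indifference gives 18000δ + 30000δ² = 22692.
So 30000δ² + 18000δ − 22692 = 0.
By the quadratic formula (taking the positive root), δ = (−18000 + √3047040000.00) / 60000 ≈ 0.6200.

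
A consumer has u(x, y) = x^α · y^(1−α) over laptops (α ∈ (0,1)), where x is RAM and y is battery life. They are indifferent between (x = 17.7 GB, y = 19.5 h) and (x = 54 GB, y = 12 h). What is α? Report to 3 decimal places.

Set the two utilities equal: 17.7^α·19.5^(1−α) = 54^α·12^(1−α).
Rearrange to (17.7/54)^α = (12/19.5)^(1−α) and take logs: α·-1.115419 = (1−α)·-0.485508.
So α/(1−α) = (-0.485508)/(-1.115419) = 0.435270, and α = 0.435270/1.435270 ≈ 0.303.

α ≈ 0.303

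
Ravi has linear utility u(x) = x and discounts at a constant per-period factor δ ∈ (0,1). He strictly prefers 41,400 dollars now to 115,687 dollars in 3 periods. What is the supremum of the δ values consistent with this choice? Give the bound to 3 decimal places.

The preference means 41400 > δ^3·115687.
Hence δ^3 < 41400/115687 = 0.35786, and x ↦ x^(1/3) is increasing on (0,∞).
δ < 0.35786^(1/3) = 0.710.

δ < 0.710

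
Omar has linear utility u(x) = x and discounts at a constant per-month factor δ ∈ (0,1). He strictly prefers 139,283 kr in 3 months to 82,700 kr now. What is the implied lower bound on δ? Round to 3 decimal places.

Comparing present values: 82700 < δ^3·139283.
Hence δ^3 > 82700/139283 = 0.59376, and x ↦ x^(1/3) is increasing on (0,∞).
δ > (82700/139283)^(1/3) ≈ 0.840.

δ > 0.840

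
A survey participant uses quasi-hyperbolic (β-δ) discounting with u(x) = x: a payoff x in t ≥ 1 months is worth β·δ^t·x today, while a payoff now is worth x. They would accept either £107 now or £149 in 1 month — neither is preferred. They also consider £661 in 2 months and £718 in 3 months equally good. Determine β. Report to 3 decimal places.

The second indifference involves only future payoffs, so β cancels: β·δ^2·661 = β·δ^3·718, giving δ = 661/718 = 0.92061.
Substituting δ into 107 = β·δ·149: β = 107/(137.171) ≈ 0.780.

β ≈ 0.780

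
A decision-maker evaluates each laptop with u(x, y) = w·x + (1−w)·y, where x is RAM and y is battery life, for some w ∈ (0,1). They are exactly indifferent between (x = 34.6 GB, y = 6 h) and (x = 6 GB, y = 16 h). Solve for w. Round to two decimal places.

w = 0.26

Indifference: w·34.6 + (1−w)·6 = w·6 + (1−w)·16.
Rearranging, 28.6·w − 10·(1−w) = 0.
Hence w = 10/(28.6+10) = 10/38.6 = 0.26.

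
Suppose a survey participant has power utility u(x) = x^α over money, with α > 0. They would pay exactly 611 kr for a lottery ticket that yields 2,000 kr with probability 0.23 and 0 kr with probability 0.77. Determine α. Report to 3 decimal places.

α ≈ 1.239

Since u(0) = 0, the lottery's EU is 0.23·2000^α.
Setting u(611) equal to that: 611^α = 0.23·2000^α ⇒ (611/2000)^α = 0.23.
Taking logs: α·ln(611/2000) = ln(0.23), so α = -1.469676 / -1.185806 ≈ 1.239.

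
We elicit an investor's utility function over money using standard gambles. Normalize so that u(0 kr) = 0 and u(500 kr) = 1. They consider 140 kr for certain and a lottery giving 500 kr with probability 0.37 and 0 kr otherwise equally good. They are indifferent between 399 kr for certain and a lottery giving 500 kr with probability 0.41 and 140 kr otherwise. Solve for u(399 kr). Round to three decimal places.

0.628

The first gamble pins u(140 kr): it must equal 0.37·1 + 0.63·0 = 0.37.
Then u(399 kr) = 0.41·u(500 kr) + 0.59·u(140 kr) = 0.41·1.00 + 0.59·0.37 = 0.6283.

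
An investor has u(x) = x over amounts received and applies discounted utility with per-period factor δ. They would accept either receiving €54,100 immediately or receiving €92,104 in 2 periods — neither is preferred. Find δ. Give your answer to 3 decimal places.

δ ≈ 0.766

The payoff in 2 periods is discounted by δ^2, so u(54100) = δ^2·u(92104) and δ^2 = u(54100)/u(92104).
With u(x) = x: δ^2 = 54100/92104 = 0.58738.
So δ = 0.58738^(1/2) ≈ 0.766.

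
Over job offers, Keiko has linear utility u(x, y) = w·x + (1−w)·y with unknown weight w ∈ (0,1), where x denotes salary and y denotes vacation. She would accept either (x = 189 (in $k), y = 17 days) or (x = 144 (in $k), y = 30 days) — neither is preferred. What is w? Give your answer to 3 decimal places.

w = 0.224

u(189,17) = u(144,30) means w·189 + (1−w)·17 = w·144 + (1−w)·30.
Rearranging, 45·w − 13·(1−w) = 0.
So w/(1−w) = 13/45 = 0.2889, giving w = 13/(45+13) = 0.224.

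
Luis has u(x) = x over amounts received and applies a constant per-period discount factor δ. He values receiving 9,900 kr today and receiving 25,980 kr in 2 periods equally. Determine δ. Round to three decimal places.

δ ≈ 0.617

Equating discounted utilities: u(9900) = δ^2·u(25980) ⇒ δ^2 = u(9900)/u(25980).
With u(x) = x: δ^2 = 9900/25980 = 0.38106.
So δ = 0.38106^(1/2) ≈ 0.617.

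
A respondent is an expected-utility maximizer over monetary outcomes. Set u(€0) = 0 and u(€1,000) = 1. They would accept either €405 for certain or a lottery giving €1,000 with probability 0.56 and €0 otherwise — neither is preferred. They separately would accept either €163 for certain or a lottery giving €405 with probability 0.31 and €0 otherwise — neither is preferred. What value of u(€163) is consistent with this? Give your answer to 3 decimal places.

The first gamble pins u(€405): it must equal 0.56·1 + 0.44·0 = 0.56.
The second indifference gives u(€163) = 0.31·u(€405) + 0.69·u(€0) = 0.31·0.56 + 0.69·0.00 = 0.1736.

0.174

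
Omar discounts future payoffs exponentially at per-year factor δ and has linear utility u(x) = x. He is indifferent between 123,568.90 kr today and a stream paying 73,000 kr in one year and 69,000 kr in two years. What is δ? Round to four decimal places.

Present value of the stream is 73000·δ + 69000·δ². Indifference gives 73000δ + 69000δ² = 123568.90.
So 69000δ² + 73000δ − 123568.90 = 0.
δ = (−73000 + √(73000² + 4·69000·123568.90)) / (2·69000) = (−73000 + √39434016400.00) / 138000 ≈ 0.9100.

δ ≈ 0.9100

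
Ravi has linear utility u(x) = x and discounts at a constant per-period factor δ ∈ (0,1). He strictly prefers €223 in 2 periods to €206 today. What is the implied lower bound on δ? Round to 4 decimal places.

Comparing present values: 206 < δ^2·223.
Hence δ^2 > 206/223 = 0.92377, and x ↦ x^(1/2) is increasing on (0,∞).
δ > (206/223)^(1/2) ≈ 0.9611.

δ > 0.9611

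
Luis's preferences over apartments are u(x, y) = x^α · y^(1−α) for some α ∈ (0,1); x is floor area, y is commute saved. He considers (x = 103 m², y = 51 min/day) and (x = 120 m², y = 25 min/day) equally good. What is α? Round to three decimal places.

α ≈ 0.824

Indifference: 103^α · 51^(1−α) = 120^α · 25^(1−α).
(103/120)^α = (25/51)^(1−α); take logs: α·ln(103/120) = (1−α)·ln(25/51), i.e. α·-0.152763 = (1−α)·-0.712950.
Thus α·(-0.865713) = -0.712950, so α = -0.712950/-0.865713 ≈ 0.824.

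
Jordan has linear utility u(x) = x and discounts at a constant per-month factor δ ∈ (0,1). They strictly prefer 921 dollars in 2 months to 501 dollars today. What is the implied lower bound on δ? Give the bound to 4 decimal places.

The preference means 501 < δ^2·921.
Hence δ^2 > 501/921 = 0.54397, and x ↦ x^(1/2) is increasing on (0,∞).
δ > 0.54397^(1/2) = 0.7375.

δ > 0.7375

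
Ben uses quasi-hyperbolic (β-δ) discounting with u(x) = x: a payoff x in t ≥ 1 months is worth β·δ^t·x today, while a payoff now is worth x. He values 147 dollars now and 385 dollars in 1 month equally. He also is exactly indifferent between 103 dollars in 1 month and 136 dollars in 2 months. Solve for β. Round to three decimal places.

From the later pair, β·δ^1·103 = β·δ^2·136; dividing through, δ = 103/136 = 0.75735.
Substituting δ into 147 = β·δ·385: β = 147/(291.581) ≈ 0.504.

β ≈ 0.504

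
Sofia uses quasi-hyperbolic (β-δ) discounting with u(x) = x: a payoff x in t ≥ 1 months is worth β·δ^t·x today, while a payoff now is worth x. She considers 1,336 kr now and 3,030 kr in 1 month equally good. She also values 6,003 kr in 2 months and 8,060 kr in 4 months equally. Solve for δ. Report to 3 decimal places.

δ ≈ 0.863

Both payoffs in the second observation are in the future, so β drops out: δ^2·6003 = δ^4·8060 ⇒ δ^2 = 6003/8060 = 0.74479, so δ = 0.86301.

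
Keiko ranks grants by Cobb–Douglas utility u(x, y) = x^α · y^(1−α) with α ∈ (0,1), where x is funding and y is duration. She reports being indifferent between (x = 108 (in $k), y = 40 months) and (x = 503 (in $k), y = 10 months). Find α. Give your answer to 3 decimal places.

α ≈ 0.474

Set the two utilities equal: 108^α·40^(1−α) = 503^α·10^(1−α).
Taking logs: α·ln 108 + (1−α)·ln 40 = α·ln 503 + (1−α)·ln 10, i.e. α·-1.538459 = (1−α)·-1.386294.
Thus α·(-2.924753) = -1.386294, so α = -1.386294/-2.924753 ≈ 0.474.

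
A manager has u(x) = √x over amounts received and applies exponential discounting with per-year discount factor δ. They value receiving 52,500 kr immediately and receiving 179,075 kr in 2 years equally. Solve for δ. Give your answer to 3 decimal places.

δ ≈ 0.736

The payoff in 2 years is discounted by δ^2, so u(52500) = δ^2·u(179075) and δ^2 = u(52500)/u(179075).
With u(x) = √x: δ^2 = √52500/√179075 = √(52500/179075) = 0.54145.
Hence δ = (0.54145)^(1/2) = 0.73584.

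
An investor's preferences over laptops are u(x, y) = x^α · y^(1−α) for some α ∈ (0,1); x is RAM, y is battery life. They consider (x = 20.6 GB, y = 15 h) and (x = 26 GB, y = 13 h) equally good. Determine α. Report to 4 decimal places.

The Cobb–Douglas utilities coincide, so 20.6^α·15^(1−α) = 26^α·13^(1−α).
(20.6/26)^α = (13/15)^(1−α); take logs: α·ln(20.6/26) = (1−α)·ln(13/15), i.e. α·-0.2328055 = (1−α)·-0.1431008.
Thus α·(-0.3759063) = -0.1431008, so α = -0.1431008/-0.3759063 ≈ 0.3807.

α ≈ 0.3807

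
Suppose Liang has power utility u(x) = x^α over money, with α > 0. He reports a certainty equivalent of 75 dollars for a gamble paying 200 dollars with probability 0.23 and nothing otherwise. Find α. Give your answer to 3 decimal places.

α ≈ 1.498

The lottery's expected utility is 0.23·u(200) + 0.77·u(0) = 0.23·200^α (since u(0) = 0 for α > 0).
Equating: 75^α = 0.23·200^α, i.e. 0.3750^α = 0.23.
α = ln(0.23) / ln(75/200) = -1.469676/-0.980829 ≈ 1.498.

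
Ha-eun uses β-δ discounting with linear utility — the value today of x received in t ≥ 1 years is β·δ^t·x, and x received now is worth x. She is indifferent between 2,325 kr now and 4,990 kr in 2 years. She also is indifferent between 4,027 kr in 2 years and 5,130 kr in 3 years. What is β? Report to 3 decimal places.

The second indifference involves only future payoffs, so β cancels: β·δ^2·4027 = β·δ^3·5130, giving δ = 4027/5130 = 0.78499.
Now use the now-vs-future pair: 2325 = β·δ^2·4990 gives β = 2325/(0.61621·4990) ≈ 0.756.

β ≈ 0.756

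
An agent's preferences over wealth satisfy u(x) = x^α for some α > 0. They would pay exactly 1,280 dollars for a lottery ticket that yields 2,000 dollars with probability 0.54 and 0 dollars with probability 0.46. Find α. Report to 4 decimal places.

α ≈ 1.3807

EU(lottery) = 0.54·2000^α + 0.46·0 = 0.54·2000^α.
Equating: 1280^α = 0.54·2000^α, i.e. 0.6400^α = 0.54.
Taking logs: α·ln(1280/2000) = ln(0.54), so α = -0.6161861 / -0.4462871 ≈ 1.3807.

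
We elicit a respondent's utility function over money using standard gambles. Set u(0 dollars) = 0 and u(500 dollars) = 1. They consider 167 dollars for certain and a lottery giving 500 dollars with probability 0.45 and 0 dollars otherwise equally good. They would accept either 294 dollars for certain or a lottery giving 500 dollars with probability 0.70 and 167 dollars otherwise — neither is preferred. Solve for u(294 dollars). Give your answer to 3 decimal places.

0.835

From the first indifference, u(167 dollars) = 0.45·u(500 dollars) + 0.55·u(0 dollars) = 0.45·1 + 0.55·0 = 0.45.
The second indifference gives u(294 dollars) = 0.70·u(500 dollars) + 0.30·u(167 dollars) = 0.70·1.00 + 0.30·0.45 = 0.8350.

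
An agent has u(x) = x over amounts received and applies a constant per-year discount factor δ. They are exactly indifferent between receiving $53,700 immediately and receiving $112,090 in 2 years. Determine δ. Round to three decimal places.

δ ≈ 0.692

Equating discounted utilities: u(53700) = δ^2·u(112090) ⇒ δ^2 = u(53700)/u(112090).
With u(x) = x: δ^2 = 53700/112090 = 0.47908.
Hence δ = (0.47908)^(1/2) = 0.69216.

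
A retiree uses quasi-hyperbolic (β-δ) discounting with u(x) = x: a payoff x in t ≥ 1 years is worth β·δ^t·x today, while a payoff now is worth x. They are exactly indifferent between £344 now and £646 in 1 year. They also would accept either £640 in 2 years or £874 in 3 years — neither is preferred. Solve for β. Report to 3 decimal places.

β ≈ 0.727

Both payoffs in the second observation are in the future, so β drops out: δ^2·640 = δ^3·874 ⇒ δ = 640/874 = 0.73227.
Now use the now-vs-future pair: 344 = β·δ·646 gives β = 344/(0.73227·646) ≈ 0.727.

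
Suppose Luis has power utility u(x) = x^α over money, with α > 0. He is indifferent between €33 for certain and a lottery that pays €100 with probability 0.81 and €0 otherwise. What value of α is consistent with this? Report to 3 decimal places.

EU(lottery) = 0.81·100^α + 0.19·0 = 0.81·100^α.
Equating: 33^α = 0.81·100^α, i.e. 0.3300^α = 0.81.
Taking logs: α·ln(33/100) = ln(0.81), so α = -0.210721 / -1.108663 ≈ 0.190.

α ≈ 0.190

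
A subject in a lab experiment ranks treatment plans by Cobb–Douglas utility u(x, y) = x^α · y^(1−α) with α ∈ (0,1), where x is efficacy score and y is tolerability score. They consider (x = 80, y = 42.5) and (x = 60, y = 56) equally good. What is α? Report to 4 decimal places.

α ≈ 0.4895

The Cobb–Douglas utilities coincide, so 80^α·42.5^(1−α) = 60^α·56^(1−α).
(80/60)^α = (56/42.5)^(1−α); take logs: α·ln(80/60) = (1−α)·ln(56/42.5), i.e. α·0.2876821 = (1−α)·0.2758476.
Thus α·(0.5635297) = 0.2758476, so α = 0.2758476/0.5635297 ≈ 0.4895.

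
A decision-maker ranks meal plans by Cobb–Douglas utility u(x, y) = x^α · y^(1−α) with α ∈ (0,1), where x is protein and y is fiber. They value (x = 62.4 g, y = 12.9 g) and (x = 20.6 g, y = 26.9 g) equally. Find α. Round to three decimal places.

Set the two utilities equal: 62.4^α·12.9^(1−α) = 20.6^α·26.9^(1−α).
(62.4/20.6)^α = (26.9/12.9)^(1−α); take logs: α·ln(62.4/20.6) = (1−α)·ln(26.9/12.9), i.e. α·1.108274 = (1−α)·0.734899.
So α/(1−α) = (0.734899)/(1.108274) = 0.663102, and α = 0.663102/1.663102 ≈ 0.399.

α ≈ 0.399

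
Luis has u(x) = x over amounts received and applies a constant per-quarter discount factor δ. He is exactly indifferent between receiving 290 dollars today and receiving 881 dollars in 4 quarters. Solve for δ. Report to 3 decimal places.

The payoff in 4 quarters is discounted by δ^4, so u(290) = δ^4·u(881) and δ^4 = u(290)/u(881).
With u(x) = x: δ^4 = 290/881 = 0.32917.
So δ = 0.32917^(1/4) ≈ 0.757.

δ ≈ 0.757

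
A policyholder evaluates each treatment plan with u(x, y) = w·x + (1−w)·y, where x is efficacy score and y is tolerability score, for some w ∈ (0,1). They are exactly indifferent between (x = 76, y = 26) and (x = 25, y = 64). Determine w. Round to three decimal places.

Indifference: w·76 + (1−w)·26 = w·25 + (1−w)·64.
w·(76−25) = (1−w)·(64−26), i.e. w·51 = (1−w)·38.
Hence w = 38/(51+38) = 38/89 = 0.427.

w = 0.427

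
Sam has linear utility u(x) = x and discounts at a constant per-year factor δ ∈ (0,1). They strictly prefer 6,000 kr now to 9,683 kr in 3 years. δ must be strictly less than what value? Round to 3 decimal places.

δ < 0.853

Comparing present values: 6000 > δ^3·9683.
Hence δ^3 < 6000/9683 = 0.61964, and x ↦ x^(1/3) is increasing on (0,∞).
δ < (6000/9683)^(1/3) ≈ 0.853.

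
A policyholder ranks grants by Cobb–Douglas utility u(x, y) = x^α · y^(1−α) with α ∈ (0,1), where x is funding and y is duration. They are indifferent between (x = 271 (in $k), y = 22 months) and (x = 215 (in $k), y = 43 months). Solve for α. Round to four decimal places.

α ≈ 0.7433

Set the two utilities equal: 271^α·22^(1−α) = 215^α·43^(1−α).
Taking logs: α·ln 271 + (1−α)·ln 22 = α·ln 215 + (1−α)·ln 43, i.e. α·0.2314808 = (1−α)·0.6701577.
Thus α·(0.9016385) = 0.6701577, so α = 0.6701577/0.9016385 ≈ 0.7433.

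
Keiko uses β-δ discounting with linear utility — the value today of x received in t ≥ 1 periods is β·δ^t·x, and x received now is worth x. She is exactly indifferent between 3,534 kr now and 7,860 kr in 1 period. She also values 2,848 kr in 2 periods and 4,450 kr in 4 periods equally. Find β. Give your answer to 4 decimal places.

From the later pair, β·δ^2·2848 = β·δ^4·4450; dividing through, δ^2 = 2848/4450 = 0.64000, so δ = 0.80000.
Now use the now-vs-future pair: 3534 = β·δ·7860 gives β = 3534/(0.80000·7860) ≈ 0.5620.

β ≈ 0.5620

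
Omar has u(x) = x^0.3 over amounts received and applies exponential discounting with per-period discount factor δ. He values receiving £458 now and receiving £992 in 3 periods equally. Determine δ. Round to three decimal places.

δ ≈ 0.926

The payoff in 3 periods is discounted by δ^3, so u(458) = δ^3·u(992) and δ^3 = u(458)/u(992).
Since u(x) = x^0.3, δ^3 = (458/992)^0.3 = 0.46169^0.3 = 0.79306.
So δ = 0.79306^(1/3) ≈ 0.926.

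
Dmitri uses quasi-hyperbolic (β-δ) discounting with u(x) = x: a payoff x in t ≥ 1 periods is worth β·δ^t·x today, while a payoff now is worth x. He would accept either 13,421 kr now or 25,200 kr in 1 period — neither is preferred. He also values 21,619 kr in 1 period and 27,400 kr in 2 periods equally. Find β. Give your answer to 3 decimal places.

The second indifference involves only future payoffs, so β cancels: β·δ^1·21619 = β·δ^2·27400, giving δ = 21619/27400 = 0.78901.
Now use the now-vs-future pair: 13421 = β·δ·25200 gives β = 13421/(0.78901·25200) ≈ 0.675.

β ≈ 0.675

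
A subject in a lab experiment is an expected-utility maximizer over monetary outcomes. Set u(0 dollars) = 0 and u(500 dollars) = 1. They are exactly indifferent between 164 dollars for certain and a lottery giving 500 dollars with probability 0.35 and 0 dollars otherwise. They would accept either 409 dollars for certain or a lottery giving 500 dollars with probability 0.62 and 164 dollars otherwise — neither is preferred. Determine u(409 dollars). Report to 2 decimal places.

The first gamble pins u(164 dollars): it must equal 0.35·1 + 0.65·0 = 0.35.
Chaining: u(409 dollars) = 0.62·1.00 + 0.38·0.35 = 0.7530.

0.75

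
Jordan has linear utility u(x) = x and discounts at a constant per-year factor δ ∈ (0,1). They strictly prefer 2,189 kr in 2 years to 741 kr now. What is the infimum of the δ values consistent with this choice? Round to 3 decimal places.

The preference means 741 < δ^2·2189.
Dividing by 2189: δ^2 > 0.33851. Both sides are positive, so the square root keeps the direction.
δ > 0.33851^(1/2) = 0.582.

δ > 0.582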